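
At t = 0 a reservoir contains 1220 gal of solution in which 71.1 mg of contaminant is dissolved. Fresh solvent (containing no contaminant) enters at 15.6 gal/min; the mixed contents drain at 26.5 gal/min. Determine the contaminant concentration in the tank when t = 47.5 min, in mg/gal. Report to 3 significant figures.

Total volume: dV/dt = Q_in − Q_out = -10.900 gal/min, so V(t) = 1220 − 10.900 t and V(47.5) = 702.25 gal.
Species balance (pure solvent in): dm/dt = −Q_out · m/V(t).
dm/m = −Q_out dt/(V₀ − 10.900 t); integrating gives ln(m/m₀) = −(Q_out/(Q_in−Q_out)) ln(V/V₀).
m = m₀ (V₀/V)^(Q_out/(Q_in−Q_out)) = 71.1 × (1220/702.25)^(-2.4312) = 18.565 mg.
C = m/V = 18.565/702.25 = 0.026437 mg/gal.

0.0264 mg/gal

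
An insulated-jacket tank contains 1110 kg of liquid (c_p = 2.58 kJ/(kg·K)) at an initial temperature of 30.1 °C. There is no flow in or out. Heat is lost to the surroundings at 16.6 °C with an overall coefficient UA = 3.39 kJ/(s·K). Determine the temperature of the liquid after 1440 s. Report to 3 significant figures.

Heat balance on the well-mixed liquid: M c_p dT/dt = −UA(T − T_amb).
dT/dt = (T_ss − T)/τ with T_ss = T_amb = 16.600 °C, τ = M c_p/UA = 1110·2.58/3.39 = 844.78 s.
T approaches T_ss exponentially: T(t) = T_ss + (T₀ − T_ss) e^(−t/τ).
T(1440) = 16.600 + (13.500)·0.18185 = 19.055 °C.

19.1 °C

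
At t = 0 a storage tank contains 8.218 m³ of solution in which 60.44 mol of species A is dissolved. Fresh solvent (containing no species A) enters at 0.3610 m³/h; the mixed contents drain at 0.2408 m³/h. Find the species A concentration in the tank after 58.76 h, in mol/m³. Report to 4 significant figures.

1.142 mol/m³

Total volume: dV/dt = Q_in − Q_out = 0.120200 m³/h, so V(t) = 8.218 + 0.120200 t and V(58.76) = 15.2810 m³.
No species A enters, so dm/dt = −Q_out · (m/V).
dm/m = −Q_out dt/(V₀ + 0.120200 t); integrating gives ln(m/m₀) = −(Q_out/(Q_in−Q_out)) ln(V/V₀).
m = m₀ (V₀/V)^(Q_out/(Q_in−Q_out)) = 60.44 × (8.218/15.2810)^(2.00333) = 17.4445 mol.
C = m/V = 17.4445/15.2810 = 1.14159 mol/m³.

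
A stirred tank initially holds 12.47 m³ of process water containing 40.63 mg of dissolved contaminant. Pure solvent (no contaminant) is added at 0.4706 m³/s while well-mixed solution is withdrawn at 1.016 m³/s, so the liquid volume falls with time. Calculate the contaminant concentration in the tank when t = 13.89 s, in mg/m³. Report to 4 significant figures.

1.454 mg/m³

Total volume: dV/dt = Q_in − Q_out = -0.545400 m³/s, so V(t) = 12.47 − 0.545400 t and V(13.89) = 4.89439 m³.
No contaminant enters, so dm/dt = −Q_out · (m/V).
dm/m = −Q_out dt/(V₀ − 0.545400 t); integrating gives ln(m/m₀) = −(Q_out/(Q_in−Q_out)) ln(V/V₀).
m = m₀ (V₀/V)^(Q_out/(Q_in−Q_out)) = 40.63 × (12.47/4.89439)^(-1.86285) = 7.11568 mg.
C = m/V = 7.11568/4.89439 = 1.45384 mg/m³.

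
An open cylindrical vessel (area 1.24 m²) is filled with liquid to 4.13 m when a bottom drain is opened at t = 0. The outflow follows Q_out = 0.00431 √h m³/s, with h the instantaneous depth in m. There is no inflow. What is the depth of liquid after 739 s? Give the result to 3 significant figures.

0.559 m

With no inflow, A dh/dt = −0.00431 √h.
Separate and integrate: 2(√h − √h₀) = −(0.00431/A) t.
√h = √4.13 − 0.00431·739/(2·1.24) = 2.0322 − 1.2843 = 0.74793.
h = 0.74793² = 0.55940 m.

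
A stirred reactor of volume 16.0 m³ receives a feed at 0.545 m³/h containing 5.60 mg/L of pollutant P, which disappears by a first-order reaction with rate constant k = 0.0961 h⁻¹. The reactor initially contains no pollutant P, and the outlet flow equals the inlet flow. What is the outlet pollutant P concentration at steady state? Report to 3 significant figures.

V dC/dt = Q(C_in − C) − k V C.
Steady state (dC/dt = 0): C_ss = Q C_in/(Q + kV) = C_in/(1 + kV/Q).
C_ss = 0.545·5.60/(0.545 + 0.0961·16.0) = 3.0520/2.0826 = 1.4655 mg/L.

1.47 mg/L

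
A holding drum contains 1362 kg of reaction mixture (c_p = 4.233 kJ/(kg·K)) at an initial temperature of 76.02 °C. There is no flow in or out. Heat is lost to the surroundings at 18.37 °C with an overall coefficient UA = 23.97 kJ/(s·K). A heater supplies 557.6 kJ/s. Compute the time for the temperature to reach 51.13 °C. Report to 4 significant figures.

Lumped-capacitance energy balance: M c_p dT/dt = UA(T_amb − T) + Q̇.
τ = M c_p/UA = 240.523 s; T_ss = T_amb + Q̇/UA = 18.37 + 557.6/23.97 = 41.6324 °C.
T(t) = T_ss + (T₀ − T_ss)e^(−t/τ); set T = 51.13:
t = −τ ln[(T − T_ss)/(T₀ − T_ss)] = −240.523 · ln(0.276192) = 309.471 s.

309.5 s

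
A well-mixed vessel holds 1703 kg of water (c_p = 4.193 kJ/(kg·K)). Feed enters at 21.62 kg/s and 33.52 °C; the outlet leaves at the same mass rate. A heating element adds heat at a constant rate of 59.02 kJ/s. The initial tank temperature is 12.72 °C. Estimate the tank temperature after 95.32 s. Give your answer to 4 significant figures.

27.78 °C

M c_p dT/dt = ṁ c_p (T_in − T) + Q̇.
τ = M/ṁ = 78.7697 s; T_ss = T_in + Q̇/(ṁ c_p) = 33.52 + 59.02/(21.62·4.193) = 34.1711 °C.
Solution: T(t) = T_ss + (T₀ − T_ss) e^(−t/τ).
T(95.32) = 34.1711 + (-21.4511)·e^(−95.32/78.7697) = 34.1711 + (-21.4511)·0.298164 = 27.7751 °C.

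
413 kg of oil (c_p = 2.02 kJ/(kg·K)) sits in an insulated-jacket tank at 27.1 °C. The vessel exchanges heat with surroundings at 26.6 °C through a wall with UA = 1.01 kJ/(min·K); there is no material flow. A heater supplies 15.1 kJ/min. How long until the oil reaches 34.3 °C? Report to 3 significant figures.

570 min

Lumped-capacitance energy balance: M c_p dT/dt = UA(T_amb − T) + Q̇.
τ = M c_p/UA = 826.00 min; T_ss = T_amb + Q̇/UA = 26.6 + 15.1/1.01 = 41.550 °C.
T(t) = T_ss + (T₀ − T_ss)e^(−t/τ); set T = 34.3:
t = −τ ln[(T − T_ss)/(T₀ − T_ss)] = −826.00 · ln(0.50175) = 569.66 min.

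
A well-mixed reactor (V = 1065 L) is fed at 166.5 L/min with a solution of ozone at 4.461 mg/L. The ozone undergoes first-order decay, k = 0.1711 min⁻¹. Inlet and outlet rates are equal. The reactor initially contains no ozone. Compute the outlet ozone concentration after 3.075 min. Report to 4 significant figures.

1.352 mg/L

Accumulation = in − out − consumed: V dC/dt = Q C_in − Q C − k V C.
dC/dt = (Q/V) C_in − (Q/V + k) C; effective rate a = Q/V + k = 0.156338 + 0.1711 = 0.327438 min⁻¹.
C_ss = Q C_in/(Q + kV) = 2.12994 mg/L; C(t) = C_ss + (C₀ − C_ss) e^(−a t).
C(3.075) = 2.12994 + (-2.12994)·e^(−0.327438·3.075) = 2.12994 + (-2.12994)·0.365360 = 1.35175 mg/L.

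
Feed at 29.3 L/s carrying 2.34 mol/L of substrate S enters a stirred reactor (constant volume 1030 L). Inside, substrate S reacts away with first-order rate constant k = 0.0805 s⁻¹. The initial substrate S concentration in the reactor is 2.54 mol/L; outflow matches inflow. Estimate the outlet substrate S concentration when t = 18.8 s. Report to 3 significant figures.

Accumulation = in − out − consumed: V dC/dt = Q C_in − Q C − k V C.
This is linear with rate a = Q/V + k = 0.10895 s⁻¹.
C_ss = Q C_in/(Q + kV) = 0.61099 mol/L; C(t) = C_ss + (C₀ − C_ss) e^(−a t).
C(18.8) = 0.61099 + (1.9290)·e^(−0.10895·18.8) = 0.61099 + (1.9290)·0.12897 = 0.85977 mol/L.

0.860 mol/L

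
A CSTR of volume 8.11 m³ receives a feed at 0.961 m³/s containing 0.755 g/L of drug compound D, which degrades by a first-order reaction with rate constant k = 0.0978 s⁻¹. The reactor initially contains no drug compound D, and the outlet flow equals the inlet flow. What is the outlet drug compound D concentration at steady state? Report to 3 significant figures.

Accumulation = in − out − consumed: V dC/dt = Q C_in − Q C − k V C.
Steady state (dC/dt = 0): C_ss = Q C_in/(Q + kV) = C_in/(1 + kV/Q).
C_ss = 0.961·0.755/(0.961 + 0.0978·8.11) = 0.72555/1.7542 = 0.41362 g/L.

0.414 g/L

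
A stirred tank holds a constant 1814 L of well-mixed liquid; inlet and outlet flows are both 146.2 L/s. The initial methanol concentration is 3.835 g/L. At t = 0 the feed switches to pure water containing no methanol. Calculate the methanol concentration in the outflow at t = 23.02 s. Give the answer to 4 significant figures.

0.5998 g/L

Accumulation = in − out for the solute gives V dC/dt = Q(C_in − C).
Time constant τ = V/Q = 1814/146.2 = 12.4077 s.
C approaches C_in exponentially: C(t) = C_in + (C₀ − C_in) e^(−t/τ).
C(23.02) = 0 + (3.835 − 0)·e^(−23.02/12.4077) = 0 + (3.83500)·0.156405 = 0.599814 g/L.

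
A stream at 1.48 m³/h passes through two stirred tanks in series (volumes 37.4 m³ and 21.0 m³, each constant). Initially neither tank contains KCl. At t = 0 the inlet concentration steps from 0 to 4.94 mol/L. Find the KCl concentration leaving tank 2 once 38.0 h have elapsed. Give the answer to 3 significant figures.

2.87 mol/L

Time constants: τᵢ = Vᵢ/Q for each well-mixed tank.
τ₁ = 37.4/1.48 = 25.270 h; τ₂ = 21.0/1.48 = 14.189 h.
Tank 1: C₁ = C_in(1 − e^(−t/τ₁)). Tank 2 (τ₁ ≠ τ₂): C₂ = C_in[1 − (τ₁ e^(−t/τ₁) − τ₂ e^(−t/τ₂))/(τ₁ − τ₂)].
At t = 38.0: e^(−t/τ₁) = 0.22230, e^(−t/τ₂) = 0.068694.
C₂ = 4.94·[1 − (25.270·0.22230 − 14.189·0.068694)/(11.081)] = 4.94·0.58102 = 2.8702 mol/L.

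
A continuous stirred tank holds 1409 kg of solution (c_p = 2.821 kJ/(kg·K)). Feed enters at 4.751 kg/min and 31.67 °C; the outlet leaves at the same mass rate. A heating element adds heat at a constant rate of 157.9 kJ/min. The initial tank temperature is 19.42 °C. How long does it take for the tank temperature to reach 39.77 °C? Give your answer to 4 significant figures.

Unsteady energy balance on the tank contents: M c_p dT/dt = ṁ c_p (T_in − T) + 157.9.
τ = M/ṁ = 296.569 min; T_ss = T_in + Q̇/(ṁ c_p) = 43.4513 °C.
T(t) = T_ss + (T₀ − T_ss) e^(−t/τ). Set T = 39.77:
e^(−t/τ) = (39.77 − 43.4513)/(19.42 − 43.4513) = 0.153188
t = −296.569 · ln(0.153188) = 556.389 min.

556.4 min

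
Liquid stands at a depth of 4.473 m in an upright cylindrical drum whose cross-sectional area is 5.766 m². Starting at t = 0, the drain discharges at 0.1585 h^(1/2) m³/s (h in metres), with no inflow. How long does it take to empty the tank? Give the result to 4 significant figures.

153.9 s

With no inflow, A dh/dt = −0.1585 √h.
Separate and integrate: 2(√h − √h₀) = −(0.1585/A) t.
Tank is empty when √h = 0: t_empty = 2A√h₀/0.1585.
t_empty = 2·5.766·√4.473/0.1585 = 11.5320·2.11495/0.1585 = 153.877 s.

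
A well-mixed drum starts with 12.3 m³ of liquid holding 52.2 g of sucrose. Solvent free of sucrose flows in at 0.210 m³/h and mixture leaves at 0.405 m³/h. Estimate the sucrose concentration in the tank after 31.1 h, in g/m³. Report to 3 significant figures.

2.04 g/m³

Total volume: dV/dt = Q_in − Q_out = -0.19500 m³/h, so V(t) = 12.3 − 0.19500 t and V(31.1) = 6.2355 m³.
Solute balance: dm/dt = 0 − Q_out C = −Q_out m/V(t).
Separate: dm/m = −Q_out dt/V(t) ⇒ ln(m/m₀) = −(Q_out/(Q_in−Q_out)) ln(V/V₀).
m = m₀ (V₀/V)^(Q_out/(Q_in−Q_out)) = 52.2 × (12.3/6.2355)^(-2.0769) = 12.732 g.
C = m/V = 12.732/6.2355 = 2.0419 g/m³.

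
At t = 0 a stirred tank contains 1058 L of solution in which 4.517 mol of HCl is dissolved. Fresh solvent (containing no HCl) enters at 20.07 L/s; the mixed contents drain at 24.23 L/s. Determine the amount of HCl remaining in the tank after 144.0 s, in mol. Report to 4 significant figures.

0.03485 mol

Total volume: dV/dt = Q_in − Q_out = -4.16000 L/s, so V(t) = 1058 − 4.16000 t and V(144.0) = 458.960 L.
Solute balance: dm/dt = 0 − Q_out C = −Q_out m/V(t).
Separate: dm/m = −Q_out dt/V(t) ⇒ ln(m/m₀) = −(Q_out/(Q_in−Q_out)) ln(V/V₀).
m = m₀ (V₀/V)^(Q_out/(Q_in−Q_out)) = 4.517 × (1058/458.960)^(-5.82452) = 0.0348525 mol.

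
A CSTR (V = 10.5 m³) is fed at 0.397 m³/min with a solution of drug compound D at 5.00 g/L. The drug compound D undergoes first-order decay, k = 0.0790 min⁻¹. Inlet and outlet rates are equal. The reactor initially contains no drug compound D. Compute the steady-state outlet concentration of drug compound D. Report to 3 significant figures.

Species balance: V dC/dt = Q C_in − Q C − k V C.
Steady state (dC/dt = 0): C_ss = Q C_in/(Q + kV) = C_in/(1 + kV/Q).
C_ss = 0.397·5.00/(0.397 + 0.0790·10.5) = 1.9850/1.2265 = 1.6184 g/L.

1.62 g/L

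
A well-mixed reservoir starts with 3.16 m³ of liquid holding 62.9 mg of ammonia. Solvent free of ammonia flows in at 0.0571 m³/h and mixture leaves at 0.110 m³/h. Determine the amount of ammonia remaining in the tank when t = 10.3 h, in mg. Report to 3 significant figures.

42.4 mg

Total volume: dV/dt = Q_in − Q_out = -0.052900 m³/h, so V(t) = 3.16 − 0.052900 t and V(10.3) = 2.6151 m³.
Species balance (pure solvent in): dm/dt = −Q_out · m/V(t).
Separate: dm/m = −Q_out dt/V(t) ⇒ ln(m/m₀) = −(Q_out/(Q_in−Q_out)) ln(V/V₀).
m = m₀ (V₀/V)^(Q_out/(Q_in−Q_out)) = 62.9 × (3.16/2.6151)^(-2.0794) = 42.436 mg.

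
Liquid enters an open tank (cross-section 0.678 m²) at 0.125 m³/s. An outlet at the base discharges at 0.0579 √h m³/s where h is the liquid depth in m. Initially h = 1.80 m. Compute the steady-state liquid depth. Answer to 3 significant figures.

Level balance: A dh/dt = 0.125 − 0.0579 √h. Setting dh/dt = 0:
Q_in = 0.0579 √h_ss ⇒ √h_ss = 0.125/0.0579 = 2.1589.
h_ss = 2.1589² = 4.6608 m. (Since h₀ = 1.80 m < h_ss, the level will rise toward this value.)

4.66 m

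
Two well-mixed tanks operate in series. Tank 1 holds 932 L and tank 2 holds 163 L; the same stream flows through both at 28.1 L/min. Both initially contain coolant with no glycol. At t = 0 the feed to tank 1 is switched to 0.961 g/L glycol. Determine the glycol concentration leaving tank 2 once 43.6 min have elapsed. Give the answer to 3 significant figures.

Time constants: τᵢ = Vᵢ/Q for each well-mixed tank.
τ₁ = 932/28.1 = 33.167 min; τ₂ = 163/28.1 = 5.8007 min.
Tank 1: C₁ = C_in(1 − e^(−t/τ₁)). Tank 2 (τ₁ ≠ τ₂): C₂ = C_in[1 − (τ₁ e^(−t/τ₁) − τ₂ e^(−t/τ₂))/(τ₁ − τ₂)].
At t = 43.6: e^(−t/τ₁) = 0.26860, e^(−t/τ₂) = 0.00054413.
C₂ = 0.961·[1 − (33.167·0.26860 − 5.8007·0.00054413)/(27.367)] = 0.961·0.67459 = 0.64828 g/L.

0.648 g/L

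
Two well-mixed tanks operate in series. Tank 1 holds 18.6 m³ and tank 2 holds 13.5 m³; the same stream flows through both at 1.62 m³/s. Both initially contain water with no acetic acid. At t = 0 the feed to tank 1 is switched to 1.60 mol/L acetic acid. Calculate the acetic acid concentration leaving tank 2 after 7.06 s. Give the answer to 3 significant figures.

Species balance on tank i: dCᵢ/dt = (Cᵢ₋₁ − Cᵢ)/τᵢ with τᵢ = Vᵢ/Q.
τ₁ = 18.6/1.62 = 11.481 s; τ₂ = 13.5/1.62 = 8.3333 s.
Solving the cascade with C₁(0)=C₂(0)=0 gives C₂(t) = C_in[1 − (τ₁ e^(−t/τ₁) − τ₂ e^(−t/τ₂))/(τ₁ − τ₂)].
At t = 7.06: e^(−t/τ₁) = 0.54069, e^(−t/τ₂) = 0.42861.
C₂ = 1.60·[1 − (11.481·0.54069 − 8.3333·0.42861)/(3.1481)] = 1.60·0.16262 = 0.26020 mol/L.

0.260 mol/L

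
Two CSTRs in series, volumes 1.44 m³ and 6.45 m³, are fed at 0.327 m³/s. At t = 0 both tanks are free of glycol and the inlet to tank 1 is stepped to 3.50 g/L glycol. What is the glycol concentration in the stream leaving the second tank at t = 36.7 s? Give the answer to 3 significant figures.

Species balance on tank i: dCᵢ/dt = (Cᵢ₋₁ − Cᵢ)/τᵢ with τᵢ = Vᵢ/Q.
τ₁ = 1.44/0.327 = 4.4037 s; τ₂ = 6.45/0.327 = 19.725 s.
Solving the cascade with C₁(0)=C₂(0)=0 gives C₂(t) = C_in[1 − (τ₁ e^(−t/τ₁) − τ₂ e^(−t/τ₂))/(τ₁ − τ₂)].
At t = 36.7: e^(−t/τ₁) = 0.00024022, e^(−t/τ₂) = 0.15558.
C₂ = 3.50·[1 − (4.4037·0.00024022 − 19.725·0.15558)/(-15.321)] = 3.50·0.79977 = 2.7992 g/L.

2.80 g/L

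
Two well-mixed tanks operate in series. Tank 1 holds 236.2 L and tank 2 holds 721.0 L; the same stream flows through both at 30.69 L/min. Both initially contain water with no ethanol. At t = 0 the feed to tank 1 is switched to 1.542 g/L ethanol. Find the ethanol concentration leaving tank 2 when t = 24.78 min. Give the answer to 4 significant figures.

Each tank obeys Vᵢ dCᵢ/dt = Q(Cᵢ₋₁ − Cᵢ), so τᵢ = Vᵢ/Q.
τ₁ = 236.2/30.69 = 7.69632 min; τ₂ = 721.0/30.69 = 23.4930 min.
Tank 1: C₁ = C_in(1 − e^(−t/τ₁)). Tank 2 (τ₁ ≠ τ₂): C₂ = C_in[1 − (τ₁ e^(−t/τ₁) − τ₂ e^(−t/τ₂))/(τ₁ − τ₂)].
At t = 24.78: e^(−t/τ₁) = 0.0399662, e^(−t/τ₂) = 0.348268.
C₂ = 1.542·[1 − (7.69632·0.0399662 − 23.4930·0.348268)/(-15.7967)] = 1.542·0.501524 = 0.773349 g/L.

0.7733 g/L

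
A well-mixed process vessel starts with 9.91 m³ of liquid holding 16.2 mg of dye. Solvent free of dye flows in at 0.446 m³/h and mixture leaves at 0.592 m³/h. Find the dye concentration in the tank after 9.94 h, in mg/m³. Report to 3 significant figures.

1.01 mg/m³

Let m(t) be the amount of dye. Volume: V(t) = V₀ + (Q_in − Q_out) t = 9.91 − 0.14600 t; V(9.94) = 8.4588 m³.
Solute balance: dm/dt = 0 − Q_out C = −Q_out m/V(t).
dm/m = −Q_out dt/(V₀ − 0.14600 t); integrating gives ln(m/m₀) = −(Q_out/(Q_in−Q_out)) ln(V/V₀).
m = m₀ (V₀/V)^(Q_out/(Q_in−Q_out)) = 16.2 × (9.91/8.4588)^(-4.0548) = 8.5247 mg.
C = m/V = 8.5247/8.4588 = 1.0078 mg/m³.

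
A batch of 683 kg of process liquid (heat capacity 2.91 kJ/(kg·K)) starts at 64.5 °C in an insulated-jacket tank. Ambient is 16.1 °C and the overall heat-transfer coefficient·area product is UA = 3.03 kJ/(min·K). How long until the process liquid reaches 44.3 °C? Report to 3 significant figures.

354 min

M c_p dT/dt = −UA(T − T_amb).
τ = M c_p/UA = 655.95 min; T_ss = T_amb = 16.100 °C.
T(t) = T_ss + (T₀ − T_ss)e^(−t/τ); set T = 44.3:
t = −τ ln[(T − T_ss)/(T₀ − T_ss)] = −655.95 · ln(0.58264) = 354.33 min.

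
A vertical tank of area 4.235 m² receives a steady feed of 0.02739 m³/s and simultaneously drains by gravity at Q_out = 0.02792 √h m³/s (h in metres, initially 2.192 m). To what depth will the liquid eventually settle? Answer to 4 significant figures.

Accumulation of liquid (constant cross-section A): A dh/dt = Q_in − 0.02792 √h. At steady state dh/dt = 0:
Q_in = 0.02792 √h_ss ⇒ √h_ss = 0.02739/0.02792 = 0.981017.
h_ss = 0.981017² = 0.962395 m. (Since h₀ = 2.192 m > h_ss, the level will fall toward this value.)

0.9624 m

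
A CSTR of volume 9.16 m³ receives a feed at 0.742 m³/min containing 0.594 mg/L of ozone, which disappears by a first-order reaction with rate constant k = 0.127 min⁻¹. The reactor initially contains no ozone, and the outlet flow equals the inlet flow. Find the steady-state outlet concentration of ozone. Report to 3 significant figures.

0.231 mg/L

Species balance: V dC/dt = Q C_in − Q C − k V C.
At steady state: 0 = Q C_in − (Q + kV) C_ss, so C_ss = Q C_in/(Q + kV).
C_ss = 0.742·0.594/(0.742 + 0.127·9.16) = 0.44075/1.9053 = 0.23132 mg/L.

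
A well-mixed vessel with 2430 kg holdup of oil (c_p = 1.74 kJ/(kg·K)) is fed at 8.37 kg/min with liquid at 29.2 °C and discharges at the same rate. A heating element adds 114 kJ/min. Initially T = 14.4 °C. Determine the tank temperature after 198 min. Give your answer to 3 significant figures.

M c_p dT/dt = ṁ c_p (T_in − T) + Q̇.
Rearrange: dT/dt = (T_ss − T)/τ with τ = M/ṁ = 290.32 min and T_ss = T_in + Q̇/(ṁ c_p) = 37.028 °C.
This is linear first-order; T(t) = T_ss + (T₀ − T_ss) e^(−t/τ).
T(198) = 37.028 + (-22.628)·e^(−198/290.32) = 37.028 + (-22.628)·0.50560 = 25.587 °C.

25.6 °C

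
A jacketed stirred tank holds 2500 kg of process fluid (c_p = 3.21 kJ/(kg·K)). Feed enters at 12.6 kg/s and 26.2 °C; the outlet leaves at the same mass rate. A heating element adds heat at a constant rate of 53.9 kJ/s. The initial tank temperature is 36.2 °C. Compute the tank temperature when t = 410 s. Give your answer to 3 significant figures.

M c_p dT/dt = ṁ c_p (T_in − T) + Q̇.
τ = M/ṁ = 198.41 s; T_ss = T_in + Q̇/(ṁ c_p) = 26.2 + 53.9/(12.6·3.21) = 27.533 °C.
T approaches T_ss exponentially: T(t) = T_ss + (T₀ − T_ss) e^(−t/τ).
T(410) = 27.533 + (8.6674)·e^(−410/198.41) = 27.533 + (8.6674)·0.12664 = 28.630 °C.

28.6 °C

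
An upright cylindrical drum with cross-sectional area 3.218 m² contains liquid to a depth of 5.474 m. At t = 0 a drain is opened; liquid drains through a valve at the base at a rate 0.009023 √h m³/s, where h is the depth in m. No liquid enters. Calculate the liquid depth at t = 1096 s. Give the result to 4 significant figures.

0.6450 m

Unsteady balance on liquid volume: A dh/dt = −0.009023 √h.
This is separable: 2 d(√h)/dt = −0.009023/A, so √h = √h₀ − (0.009023/(2A)) t.
√h = √5.474 − 0.009023·1096/(2·3.218) = 2.33966 − 1.53655 = 0.803112.
h = 0.803112² = 0.644990 m.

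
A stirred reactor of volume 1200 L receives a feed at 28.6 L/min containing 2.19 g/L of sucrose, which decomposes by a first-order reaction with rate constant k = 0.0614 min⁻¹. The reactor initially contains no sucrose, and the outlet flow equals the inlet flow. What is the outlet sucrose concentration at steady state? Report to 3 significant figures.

Species balance: V dC/dt = Q C_in − Q C − k V C.
Steady state (dC/dt = 0): C_ss = Q C_in/(Q + kV) = C_in/(1 + kV/Q).
C_ss = 28.6·2.19/(28.6 + 0.0614·1200) = 62.634/102.28 = 0.61238 g/L.

0.612 g/L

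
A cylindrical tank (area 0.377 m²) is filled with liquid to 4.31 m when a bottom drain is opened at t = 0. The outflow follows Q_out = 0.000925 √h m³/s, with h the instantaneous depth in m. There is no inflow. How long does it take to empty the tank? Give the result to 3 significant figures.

1690 s

With no inflow, A dh/dt = −0.000925 √h.
Separate and integrate: 2(√h − √h₀) = −(0.000925/A) t.
Tank is empty when √h = 0: t_empty = 2A√h₀/0.000925.
t_empty = 2·0.377·√4.31/0.000925 = 0.75400·2.0761/0.000925 = 1692.3 s.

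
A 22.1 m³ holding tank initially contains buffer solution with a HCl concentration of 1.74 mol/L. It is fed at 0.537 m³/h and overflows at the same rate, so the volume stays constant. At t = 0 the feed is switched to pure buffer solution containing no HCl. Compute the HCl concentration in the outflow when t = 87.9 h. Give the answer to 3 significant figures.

0.206 mol/L

Accumulation = in − out for the solute gives V dC/dt = Q(C_in − C).
Rewrite as dC/dt + C/τ = C_in/τ, τ = V/Q = 41.155 h.
C approaches C_in exponentially: C(t) = C_in + (C₀ − C_in) e^(−t/τ).
C(87.9) = 0 + (1.74 − 0)·e^(−87.9/41.155) = 0 + (1.7400)·0.11814 = 0.20557 mol/L.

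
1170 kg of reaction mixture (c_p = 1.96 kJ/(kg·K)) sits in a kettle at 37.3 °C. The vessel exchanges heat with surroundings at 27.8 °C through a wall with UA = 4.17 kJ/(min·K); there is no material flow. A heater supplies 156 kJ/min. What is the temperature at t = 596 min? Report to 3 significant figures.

55.8 °C

First-law balance (no shaft work): M c_p dT/dt = −UA(T − T_amb) + Q̇.
dT/dt = (T_ss − T)/τ with T_ss = T_amb + Q̇/UA = 27.8 + 156/4.17 = 65.210 °C, τ = M c_p/UA = 1170·1.96/4.17 = 549.93 min.
Solution: T(t) = T_ss + (T₀ − T_ss) e^(−t/τ).
T(596) = 65.210 + (-27.910)·0.33831 = 55.768 °C.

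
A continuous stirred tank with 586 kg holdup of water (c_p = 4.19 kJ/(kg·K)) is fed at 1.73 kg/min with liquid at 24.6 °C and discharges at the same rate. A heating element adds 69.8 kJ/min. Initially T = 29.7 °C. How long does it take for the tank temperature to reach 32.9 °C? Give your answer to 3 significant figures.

415 min

Energy balance: M c_p dT/dt = ṁ c_p (T_in − T) + 69.8.
τ = M/ṁ = 338.73 min; T_ss = T_in + Q̇/(ṁ c_p) = 34.229 °C.
T(t) = T_ss + (T₀ − T_ss) e^(−t/τ). Set T = 32.9:
e^(−t/τ) = (32.9 − 34.229)/(29.7 − 34.229) = 0.29349
t = −338.73 · ln(0.29349) = 415.25 min.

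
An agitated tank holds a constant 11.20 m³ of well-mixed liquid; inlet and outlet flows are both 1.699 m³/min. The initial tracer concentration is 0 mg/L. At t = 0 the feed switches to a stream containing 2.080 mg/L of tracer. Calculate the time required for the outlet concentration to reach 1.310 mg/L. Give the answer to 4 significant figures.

Species balance: V dC/dt = Q(C_in − C) ⇒ τ = V/Q = 6.59211 min.
C(t) = C_in + (C₀ − C_in) e^(−t/τ). Set C = 1.310 and solve for t:
e^(−t/τ) = (C − C_in)/(C₀ − C_in) = (1.310 − 2.080)/(0 − 2.080) = 0.370192
t = −τ ln(…) = 6.59211 × 0.993733 = 6.55080 min.

6.551 min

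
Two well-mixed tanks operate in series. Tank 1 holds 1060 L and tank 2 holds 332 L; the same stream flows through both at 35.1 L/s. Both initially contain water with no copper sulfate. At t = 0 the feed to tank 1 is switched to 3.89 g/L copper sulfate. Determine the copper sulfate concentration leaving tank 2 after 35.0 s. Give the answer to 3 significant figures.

Each tank obeys Vᵢ dCᵢ/dt = Q(Cᵢ₋₁ − Cᵢ), so τᵢ = Vᵢ/Q.
τ₁ = 1060/35.1 = 30.199 s; τ₂ = 332/35.1 = 9.4587 s.
Solving the cascade with C₁(0)=C₂(0)=0 gives C₂(t) = C_in[1 − (τ₁ e^(−t/τ₁) − τ₂ e^(−t/τ₂))/(τ₁ − τ₂)].
At t = 35.0: e^(−t/τ₁) = 0.31381, e^(−t/τ₂) = 0.024716.
C₂ = 3.89·[1 − (30.199·0.31381 − 9.4587·0.024716)/(20.741)] = 3.89·0.55435 = 2.1564 g/L.

2.16 g/L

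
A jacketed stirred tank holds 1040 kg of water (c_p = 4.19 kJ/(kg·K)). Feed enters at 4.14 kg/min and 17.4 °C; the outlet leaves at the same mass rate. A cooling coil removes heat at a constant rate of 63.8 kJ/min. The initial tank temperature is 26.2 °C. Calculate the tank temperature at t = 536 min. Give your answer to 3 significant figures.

M c_p dT/dt = ṁ c_p (T_in − T) − Q̇.
τ = M/ṁ = 251.21 min; T_ss = T_in − Q̇/(ṁ c_p) = 17.4 − 63.8/(4.14·4.19) = 13.722 °C.
Integrating: T(t) = T_ss + (T₀ − T_ss) e^(−t/τ).
T(536) = 13.722 + (12.478)·e^(−536/251.21) = 13.722 + (12.478)·0.11840 = 15.199 °C.

15.2 °C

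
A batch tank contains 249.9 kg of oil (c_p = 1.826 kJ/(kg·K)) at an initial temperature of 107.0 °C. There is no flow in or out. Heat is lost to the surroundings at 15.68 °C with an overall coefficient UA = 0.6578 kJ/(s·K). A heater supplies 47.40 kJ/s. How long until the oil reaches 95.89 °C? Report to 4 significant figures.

596.5 s

Lumped-capacitance energy balance: M c_p dT/dt = UA(T_amb − T) + Q̇.
τ = M c_p/UA = 693.702 s; T_ss = T_amb + Q̇/UA = 15.68 + 47.40/0.6578 = 87.7384 °C.
T(t) = T_ss + (T₀ − T_ss)e^(−t/τ); set T = 95.89:
t = −τ ln[(T − T_ss)/(T₀ − T_ss)] = −693.702 · ln(0.423205) = 596.513 s.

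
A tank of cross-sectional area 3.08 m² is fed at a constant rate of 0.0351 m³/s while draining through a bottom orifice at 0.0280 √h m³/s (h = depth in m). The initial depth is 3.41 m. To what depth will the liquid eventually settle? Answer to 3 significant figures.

A dh/dt = Q_in − 0.0280 √h. Steady state requires inflow = outflow:
Q_in = 0.0280 √h_ss ⇒ √h_ss = 0.0351/0.0280 = 1.2536.
h_ss = 1.2536² = 1.5714 m. (Since h₀ = 3.41 m > h_ss, the level will fall toward this value.)

1.57 m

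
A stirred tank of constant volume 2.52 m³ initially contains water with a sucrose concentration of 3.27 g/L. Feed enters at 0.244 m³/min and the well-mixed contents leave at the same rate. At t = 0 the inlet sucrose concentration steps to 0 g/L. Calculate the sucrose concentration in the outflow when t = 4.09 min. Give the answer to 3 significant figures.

2.20 g/L

Unsteady species balance (constant V, well mixed): V dC/dt = Q(C_in − C).
Time constant τ = V/Q = 2.52/0.244 = 10.328 min.
C approaches C_in exponentially: C(t) = C_in + (C₀ − C_in) e^(−t/τ).
C(4.09) = 0 + (3.27 − 0)·e^(−4.09/10.328) = 0 + (3.2700)·0.67300 = 2.2007 g/L.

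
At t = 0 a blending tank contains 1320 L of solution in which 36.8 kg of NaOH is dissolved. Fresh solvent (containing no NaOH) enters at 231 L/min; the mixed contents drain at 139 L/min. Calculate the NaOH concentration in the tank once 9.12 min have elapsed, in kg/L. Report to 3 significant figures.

Total volume: dV/dt = Q_in − Q_out = 92.000 L/min, so V(t) = 1320 + 92.000 t and V(9.12) = 2159.0 L.
Species balance (pure solvent in): dm/dt = −Q_out · m/V(t).
Separate: dm/m = −Q_out dt/V(t) ⇒ ln(m/m₀) = −(Q_out/(Q_in−Q_out)) ln(V/V₀).
m = m₀ (V₀/V)^(Q_out/(Q_in−Q_out)) = 36.8 × (1320/2159.0)^(1.5109) = 17.498 kg.
C = m/V = 17.498/2159.0 = 0.0081047 kg/L.

0.00810 kg/L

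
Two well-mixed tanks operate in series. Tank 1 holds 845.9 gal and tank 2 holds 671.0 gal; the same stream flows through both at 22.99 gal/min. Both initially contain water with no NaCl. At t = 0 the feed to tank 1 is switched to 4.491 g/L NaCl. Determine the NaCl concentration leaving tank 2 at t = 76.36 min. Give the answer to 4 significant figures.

Each tank obeys Vᵢ dCᵢ/dt = Q(Cᵢ₋₁ − Cᵢ), so τᵢ = Vᵢ/Q.
τ₁ = 845.9/22.99 = 36.7943 min; τ₂ = 671.0/22.99 = 29.1866 min.
Tank 1: C₁ = C_in(1 − e^(−t/τ₁)). Tank 2 (τ₁ ≠ τ₂): C₂ = C_in[1 − (τ₁ e^(−t/τ₁) − τ₂ e^(−t/τ₂))/(τ₁ − τ₂)].
At t = 76.36: e^(−t/τ₁) = 0.125516, e^(−t/τ₂) = 0.0730750.
C₂ = 4.491·[1 − (36.7943·0.125516 − 29.1866·0.0730750)/(7.60766)] = 4.491·0.673296 = 3.02377 g/L.

3.024 g/L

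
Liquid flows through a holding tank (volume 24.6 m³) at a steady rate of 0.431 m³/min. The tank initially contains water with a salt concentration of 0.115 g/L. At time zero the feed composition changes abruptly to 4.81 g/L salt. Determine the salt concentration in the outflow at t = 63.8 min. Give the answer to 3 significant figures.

Accumulation = in − out for the solute gives V dC/dt = Q(C_in − C).
Rewrite as dC/dt + C/τ = C_in/τ, τ = V/Q = 57.077 min.
Integrating: C(t) = C_in + (C₀ − C_in) e^(−t/τ).
C(63.8) = 4.81 + (0.115 − 4.81)·e^(−63.8/57.077) = 4.81 + (-4.6950)·0.32700 = 3.2747 g/L.

3.27 g/L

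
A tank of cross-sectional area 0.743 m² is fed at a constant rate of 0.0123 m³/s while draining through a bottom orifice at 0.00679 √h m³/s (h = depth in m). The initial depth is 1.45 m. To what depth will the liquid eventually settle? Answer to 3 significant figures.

A dh/dt = Q_in − 0.00679 √h. Steady state requires inflow = outflow:
Q_in = 0.00679 √h_ss ⇒ √h_ss = 0.0123/0.00679 = 1.8115.
h_ss = 1.8115² = 3.2815 m. (Since h₀ = 1.45 m < h_ss, the level will rise toward this value.)

3.28 m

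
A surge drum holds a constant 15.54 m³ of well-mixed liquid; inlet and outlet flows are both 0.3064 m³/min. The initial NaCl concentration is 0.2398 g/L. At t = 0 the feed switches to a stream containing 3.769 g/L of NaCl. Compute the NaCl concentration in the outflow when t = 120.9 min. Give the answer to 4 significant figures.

3.444 g/L

Species balance on the tank: V dC/dt = Q(C_in − C).
So dC/dt = (C_in − C)/τ with τ = V/Q = 15.54/0.3064 = 50.7180 min.
This is linear first-order; C(t) = C_in + (C₀ − C_in) e^(−t/τ).
C(120.9) = 3.769 + (0.2398 − 3.769)·e^(−120.9/50.7180) = 3.769 + (-3.52920)·0.0922025 = 3.44360 g/L.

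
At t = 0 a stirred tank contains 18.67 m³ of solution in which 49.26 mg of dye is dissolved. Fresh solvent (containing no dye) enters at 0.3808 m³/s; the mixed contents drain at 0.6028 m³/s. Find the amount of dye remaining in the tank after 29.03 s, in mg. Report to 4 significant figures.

15.60 mg

Total volume: dV/dt = Q_in − Q_out = -0.222000 m³/s, so V(t) = 18.67 − 0.222000 t and V(29.03) = 12.2253 m³.
No dye enters, so dm/dt = −Q_out · (m/V).
Separate: dm/m = −Q_out dt/V(t) ⇒ ln(m/m₀) = −(Q_out/(Q_in−Q_out)) ln(V/V₀).
m = m₀ (V₀/V)^(Q_out/(Q_in−Q_out)) = 49.26 × (18.67/12.2253)^(-2.71532) = 15.6025 mg.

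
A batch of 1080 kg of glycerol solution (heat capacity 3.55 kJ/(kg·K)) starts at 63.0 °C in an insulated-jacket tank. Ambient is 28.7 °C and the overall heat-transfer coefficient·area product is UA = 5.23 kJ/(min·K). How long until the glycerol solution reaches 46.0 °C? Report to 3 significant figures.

502 min

Lumped-capacitance energy balance: M c_p dT/dt = UA(T_amb − T).
τ = M c_p/UA = 733.08 min; T_ss = T_amb = 28.700 °C.
T(t) = T_ss + (T₀ − T_ss)e^(−t/τ); set T = 46.0:
t = −τ ln[(T − T_ss)/(T₀ − T_ss)] = −733.08 · ln(0.50437) = 501.75 min.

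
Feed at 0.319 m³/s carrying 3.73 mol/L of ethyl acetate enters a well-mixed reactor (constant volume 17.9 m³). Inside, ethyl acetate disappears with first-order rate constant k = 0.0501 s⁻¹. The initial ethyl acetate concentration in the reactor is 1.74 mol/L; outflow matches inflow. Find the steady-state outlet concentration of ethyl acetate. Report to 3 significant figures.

0.979 mol/L

Species balance: V dC/dt = Q C_in − Q C − k V C.
Steady state (dC/dt = 0): C_ss = Q C_in/(Q + kV) = C_in/(1 + kV/Q).
C_ss = 0.319·3.73/(0.319 + 0.0501·17.9) = 1.1899/1.2158 = 0.97868 mol/L.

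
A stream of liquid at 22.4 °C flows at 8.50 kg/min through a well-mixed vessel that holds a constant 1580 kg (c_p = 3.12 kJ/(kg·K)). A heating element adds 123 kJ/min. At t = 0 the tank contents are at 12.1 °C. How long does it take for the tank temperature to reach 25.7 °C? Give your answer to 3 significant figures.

Heat balance on the well-mixed liquid: M c_p dT/dt = ṁ c_p (T_in − T) + 123.
τ = M/ṁ = 185.88 min; T_ss = T_in + Q̇/(ṁ c_p) = 27.038 °C.
T(t) = T_ss + (T₀ − T_ss) e^(−t/τ). Set T = 25.7:
e^(−t/τ) = (25.7 − 27.038)/(12.1 − 27.038) = 0.089571
t = −185.88 · ln(0.089571) = 448.48 min.

448 min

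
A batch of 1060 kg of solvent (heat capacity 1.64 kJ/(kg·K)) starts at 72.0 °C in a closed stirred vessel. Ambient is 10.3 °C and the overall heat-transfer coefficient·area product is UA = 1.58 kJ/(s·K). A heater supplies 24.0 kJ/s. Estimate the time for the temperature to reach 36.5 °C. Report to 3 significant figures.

1590 s

Lumped-capacitance energy balance: M c_p dT/dt = UA(T_amb − T) + Q̇.
τ = M c_p/UA = 1100.3 s; T_ss = T_amb + Q̇/UA = 10.3 + 24.0/1.58 = 25.490 °C.
T(t) = T_ss + (T₀ − T_ss)e^(−t/τ); set T = 36.5:
t = −τ ln[(T − T_ss)/(T₀ − T_ss)] = −1100.3 · ln(0.23673) = 1585.3 s.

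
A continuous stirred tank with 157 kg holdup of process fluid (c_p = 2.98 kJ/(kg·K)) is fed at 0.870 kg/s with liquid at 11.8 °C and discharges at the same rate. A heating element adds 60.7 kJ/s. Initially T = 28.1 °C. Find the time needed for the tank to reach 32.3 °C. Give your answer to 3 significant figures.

161 s

Heat balance on the well-mixed liquid: M c_p dT/dt = ṁ c_p (T_in − T) + 60.7.
τ = M/ṁ = 180.46 s; T_ss = T_in + Q̇/(ṁ c_p) = 35.213 °C.
T(t) = T_ss + (T₀ − T_ss) e^(−t/τ). Set T = 32.3:
e^(−t/τ) = (32.3 − 35.213)/(28.1 − 35.213) = 0.40951
t = −180.46 · ln(0.40951) = 161.11 s.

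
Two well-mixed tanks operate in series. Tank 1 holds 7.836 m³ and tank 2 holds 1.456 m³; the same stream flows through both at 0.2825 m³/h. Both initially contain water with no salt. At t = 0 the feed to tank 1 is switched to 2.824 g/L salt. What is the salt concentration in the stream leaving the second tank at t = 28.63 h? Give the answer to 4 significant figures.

Species balance on tank i: dCᵢ/dt = (Cᵢ₋₁ − Cᵢ)/τᵢ with τᵢ = Vᵢ/Q.
τ₁ = 7.836/0.2825 = 27.7381 h; τ₂ = 1.456/0.2825 = 5.15398 h.
Tank 1: C₁ = C_in(1 − e^(−t/τ₁)). Tank 2 (τ₁ ≠ τ₂): C₂ = C_in[1 − (τ₁ e^(−t/τ₁) − τ₂ e^(−t/τ₂))/(τ₁ − τ₂)].
At t = 28.63: e^(−t/τ₁) = 0.356238, e^(−t/τ₂) = 0.00386835.
C₂ = 2.824·[1 − (27.7381·0.356238 − 5.15398·0.00386835)/(22.5841)] = 2.824·0.563347 = 1.59089 g/L.

1.591 g/L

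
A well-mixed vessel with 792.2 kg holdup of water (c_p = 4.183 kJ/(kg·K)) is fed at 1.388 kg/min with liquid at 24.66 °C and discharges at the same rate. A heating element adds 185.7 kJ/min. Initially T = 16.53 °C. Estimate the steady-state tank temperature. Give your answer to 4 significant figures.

56.64 °C

M c_p dT/dt = ṁ c_p (T_in − T) + Q̇.
At steady state dT/dt = 0 ⇒ T_ss = T_in + Q̇/(ṁ c_p) = 24.66 + 185.7/(1.388·4.183) = 56.6441 °C.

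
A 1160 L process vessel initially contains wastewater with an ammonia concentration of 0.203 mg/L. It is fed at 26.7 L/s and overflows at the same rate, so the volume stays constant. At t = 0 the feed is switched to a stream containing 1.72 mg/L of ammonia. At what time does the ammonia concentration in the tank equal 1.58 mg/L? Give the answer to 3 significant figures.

104 s

Species balance: V dC/dt = Q(C_in − C) ⇒ τ = V/Q = 43.446 s.
C(t) = C_in + (C₀ − C_in) e^(−t/τ). Set C = 1.58 and solve for t:
e^(−t/τ) = (C − C_in)/(C₀ − C_in) = (1.58 − 1.72)/(0.203 − 1.72) = 0.092287
t = −τ ln(…) = 43.446 × 2.3828 = 103.52 s.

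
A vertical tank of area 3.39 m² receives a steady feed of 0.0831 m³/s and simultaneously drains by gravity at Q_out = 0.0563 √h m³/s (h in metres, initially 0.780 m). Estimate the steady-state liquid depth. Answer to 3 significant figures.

Mass balance (ρ constant): A dh/dt = Q_in − 0.0563 √h. At steady state dh/dt = 0:
Q_in = 0.0563 √h_ss ⇒ √h_ss = 0.0831/0.0563 = 1.4760.
h_ss = 1.4760² = 2.1786 m. (Since h₀ = 0.780 m < h_ss, the level will rise toward this value.)

2.18 m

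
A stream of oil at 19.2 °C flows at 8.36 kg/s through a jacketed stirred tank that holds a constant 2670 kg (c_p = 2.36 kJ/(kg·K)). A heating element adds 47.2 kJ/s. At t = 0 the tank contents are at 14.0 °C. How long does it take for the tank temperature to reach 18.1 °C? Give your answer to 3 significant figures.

248 s

Unsteady energy balance on the tank contents: M c_p dT/dt = ṁ c_p (T_in − T) + 47.2.
τ = M/ṁ = 319.38 s; T_ss = T_in + Q̇/(ṁ c_p) = 21.592 °C.
T(t) = T_ss + (T₀ − T_ss) e^(−t/τ). Set T = 18.1:
e^(−t/τ) = (18.1 − 21.592)/(14.0 − 21.592) = 0.45998
t = −319.38 · ln(0.45998) = 248.02 s.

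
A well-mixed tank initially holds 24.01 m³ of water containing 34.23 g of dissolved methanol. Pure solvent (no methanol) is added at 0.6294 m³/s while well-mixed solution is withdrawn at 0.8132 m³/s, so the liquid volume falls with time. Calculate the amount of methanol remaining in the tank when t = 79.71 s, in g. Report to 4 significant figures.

0.5299 g

Let m(t) be the amount of methanol. Volume: V(t) = V₀ + (Q_in − Q_out) t = 24.01 − 0.183800 t; V(79.71) = 9.35930 m³.
Species balance (pure solvent in): dm/dt = −Q_out · m/V(t).
dm/m = −Q_out dt/(V₀ − 0.183800 t); integrating gives ln(m/m₀) = −(Q_out/(Q_in−Q_out)) ln(V/V₀).
m = m₀ (V₀/V)^(Q_out/(Q_in−Q_out)) = 34.23 × (24.01/9.35930)^(-4.42437) = 0.529883 g.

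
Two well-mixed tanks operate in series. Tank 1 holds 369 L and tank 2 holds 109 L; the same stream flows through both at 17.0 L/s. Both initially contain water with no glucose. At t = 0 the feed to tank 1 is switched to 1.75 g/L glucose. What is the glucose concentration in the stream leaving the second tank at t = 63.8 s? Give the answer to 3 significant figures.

1.62 g/L

Time constants: τᵢ = Vᵢ/Q for each well-mixed tank.
τ₁ = 369/17.0 = 21.706 s; τ₂ = 109/17.0 = 6.4118 s.
Tank 1: C₁ = C_in(1 − e^(−t/τ₁)). Tank 2 (τ₁ ≠ τ₂): C₂ = C_in[1 − (τ₁ e^(−t/τ₁) − τ₂ e^(−t/τ₂))/(τ₁ − τ₂)].
At t = 63.8: e^(−t/τ₁) = 0.052903, e^(−t/τ₂) = 4.7706e-05.
C₂ = 1.75·[1 − (21.706·0.052903 − 6.4118·4.7706e-05)/(15.294)] = 1.75·0.92494 = 1.6186 g/L.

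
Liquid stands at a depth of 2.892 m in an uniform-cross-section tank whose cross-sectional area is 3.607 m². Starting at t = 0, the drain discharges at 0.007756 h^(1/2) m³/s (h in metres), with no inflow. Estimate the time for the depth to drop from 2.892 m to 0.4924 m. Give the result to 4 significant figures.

A dh/dt = −Q_out = −0.007756 √h.
Separate and integrate: 2(√h − √h₀) = −(0.007756/A) t.
t = 2A(√h₀ − √h)/0.007756 = 2·3.607·(√2.892 − √0.4924)/0.007756
  = 7.21400 × (1.70059 − 0.701712) / 0.007756 = 929.073 s.

929.1 s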